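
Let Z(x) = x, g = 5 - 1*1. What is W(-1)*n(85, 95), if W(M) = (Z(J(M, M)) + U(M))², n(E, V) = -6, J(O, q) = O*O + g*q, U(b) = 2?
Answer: -6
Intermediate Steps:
g = 4 (g = 5 - 1 = 4)
J(O, q) = O² + 4*q (J(O, q) = O*O + 4*q = O² + 4*q)
W(M) = (2 + M² + 4*M)² (W(M) = ((M² + 4*M) + 2)² = (2 + M² + 4*M)²)
W(-1)*n(85, 95) = (2 + (-1)² + 4*(-1))²*(-6) = (2 + 1 - 4)²*(-6) = (-1)²*(-6) = 1*(-6) = -6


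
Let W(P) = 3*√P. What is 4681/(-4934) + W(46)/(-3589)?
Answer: -4681/4934 - 3*√46/3589 ≈ -0.95439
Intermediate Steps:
4681/(-4934) + W(46)/(-3589) = 4681/(-4934) + (3*√46)/(-3589) = 4681*(-1/4934) + (3*√46)*(-1/3589) = -4681/4934 - 3*√46/3589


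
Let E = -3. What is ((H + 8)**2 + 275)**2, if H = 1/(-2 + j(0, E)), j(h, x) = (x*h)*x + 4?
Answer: 1929321/16 ≈ 1.2058e+5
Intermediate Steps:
j(h, x) = 4 + h*x**2 (j(h, x) = (h*x)*x + 4 = h*x**2 + 4 = 4 + h*x**2)
H = 1/2 (H = 1/(-2 + (4 + 0*(-3)**2)) = 1/(-2 + (4 + 0*9)) = 1/(-2 + (4 + 0)) = 1/(-2 + 4) = 1/2 ≈ 0.50000)
((H + 8)**2 + 275)**2 = ((1/2 + 8)**2 + 275)**2 = ((17/2)**2 + 275)**2 = (289/4 + 275)**2 = (1389/4)**2 = 1929321/16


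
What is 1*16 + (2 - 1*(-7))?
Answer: 25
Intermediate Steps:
1*16 + (2 - 1*(-7)) = 16 + (2 + 7) = 16 + 9 = 25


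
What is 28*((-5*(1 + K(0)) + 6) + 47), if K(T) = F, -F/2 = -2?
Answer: 784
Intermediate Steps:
F = 4 (F = -2*(-2) = 4)
K(T) = 4
28*((-5*(1 + K(0)) + 6) + 47) = 28*((-5*(1 + 4) + 6) + 47) = 28*((-5*5 + 6) + 47) = 28*((-25 + 6) + 47) = 28*(-19 + 47) = 28*28 = 784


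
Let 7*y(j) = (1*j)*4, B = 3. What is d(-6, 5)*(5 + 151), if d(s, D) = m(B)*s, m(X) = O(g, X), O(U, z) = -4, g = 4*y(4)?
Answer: 3744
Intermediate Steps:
y(j) = 4*j/7 (y(j) = ((1*j)*4)/7 = (j*4)/7 = (4*j)/7 = 4*j/7)
g = 64/7 (g = 4*((4/7)*4) = 4*(16/7) = 64/7 ≈ 9.1429)
m(X) = -4
d(s, D) = -4*s
d(-6, 5)*(5 + 151) = (-4*(-6))*(5 + 151) = 24*156 = 3744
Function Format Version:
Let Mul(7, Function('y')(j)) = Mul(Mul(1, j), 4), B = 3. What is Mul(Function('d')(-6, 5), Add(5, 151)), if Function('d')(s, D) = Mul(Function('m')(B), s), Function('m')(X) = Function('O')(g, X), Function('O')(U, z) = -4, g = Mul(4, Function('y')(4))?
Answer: 3744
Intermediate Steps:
Function('y')(j) = Mul(Rational(4, 7), j) (Function('y')(j) = Mul(Rational(1, 7), Mul(Mul(1, j), 4)) = Mul(Rational(1, 7), Mul(j, 4)) = Mul(Rational(1, 7), Mul(4, j)) = Mul(Rational(4, 7), j))
g = Rational(64, 7) (g = Mul(4, Mul(Rational(4, 7), 4)) = Mul(4, Rational(16, 7)) = Rational(64, 7) ≈ 9.1429)
Function('m')(X) = -4
Function('d')(s, D) = Mul(-4, s)
Mul(Function('d')(-6, 5), Add(5, 151)) = Mul(Mul(-4, -6), Add(5, 151)) = Mul(24, 156) = 3744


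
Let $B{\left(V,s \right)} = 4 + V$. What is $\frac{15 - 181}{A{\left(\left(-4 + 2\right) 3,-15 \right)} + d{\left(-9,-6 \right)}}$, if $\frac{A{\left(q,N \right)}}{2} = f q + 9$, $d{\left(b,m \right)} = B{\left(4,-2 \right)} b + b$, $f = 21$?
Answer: $\frac{166}{315} \approx 0.52698$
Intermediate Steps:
$d{\left(b,m \right)} = 9 b$ ($d{\left(b,m \right)} = \left(4 + 4\right) b + b = 8 b + b = 9 b$)
$A{\left(q,N \right)} = 18 + 42 q$ ($A{\left(q,N \right)} = 2 \left(21 q + 9\right) = 2 \left(9 + 21 q\right) = 18 + 42 q$)
$\frac{15 - 181}{A{\left(\left(-4 + 2\right) 3,-15 \right)} + d{\left(-9,-6 \right)}} = \frac{15 - 181}{\left(18 + 42 \left(-4 + 2\right) 3\right) + 9 \left(-9\right)} = - \frac{166}{\left(18 + 42 \left(\left(-2\right) 3\right)\right) - 81} = - \frac{166}{\left(18 + 42 \left(-6\right)\right) - 81} = - \frac{166}{\left(18 - 252\right) - 81} = - \frac{166}{-234 - 81} = - \frac{166}{-315} = \left(-166\right) \left(- \frac{1}{315}\right) = \frac{166}{315}$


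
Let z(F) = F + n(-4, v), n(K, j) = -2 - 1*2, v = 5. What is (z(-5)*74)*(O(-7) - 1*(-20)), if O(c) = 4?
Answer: -15984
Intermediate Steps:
n(K, j) = -4 (n(K, j) = -2 - 2 = -4)
z(F) = -4 + F (z(F) = F - 4 = -4 + F)
(z(-5)*74)*(O(-7) - 1*(-20)) = ((-4 - 5)*74)*(4 - 1*(-20)) = (-9*74)*(4 + 20) = -666*24 = -15984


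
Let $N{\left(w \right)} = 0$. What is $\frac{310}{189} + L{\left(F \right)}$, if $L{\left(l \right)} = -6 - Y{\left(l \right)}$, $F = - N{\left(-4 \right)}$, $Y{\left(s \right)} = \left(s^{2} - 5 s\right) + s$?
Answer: $- \frac{824}{189} \approx -4.3598$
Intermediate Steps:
$Y{\left(s \right)} = s^{2} - 4 s$
$F = 0$ ($F = \left(-1\right) 0 = 0$)
$L{\left(l \right)} = -6 - l \left(-4 + l\right)$
$\frac{310}{189} + L{\left(F \right)} = \frac{310}{189} - \left(6 + 0 \left(-4 + 0\right)\right) = 310 \cdot \frac{1}{189} - \left(6 + 0 \left(-4\right)\right) = \frac{310}{189} + \left(-6 + 0\right) = \frac{310}{189} - 6 = - \frac{824}{189}$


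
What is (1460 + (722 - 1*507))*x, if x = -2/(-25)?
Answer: 134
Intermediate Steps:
x = 2/25 (x = -2*(-1/25) = 2/25 ≈ 0.080000)
(1460 + (722 - 1*507))*x = (1460 + (722 - 1*507))*(2/25) = (1460 + (722 - 507))*(2/25) = (1460 + 215)*(2/25) = 1675*(2/25) = 134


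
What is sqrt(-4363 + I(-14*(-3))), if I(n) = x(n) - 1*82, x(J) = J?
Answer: I*sqrt(4403) ≈ 66.355*I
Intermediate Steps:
I(n) = -82 + n (I(n) = n - 1*82 = n - 82 = -82 + n)
sqrt(-4363 + I(-14*(-3))) = sqrt(-4363 + (-82 - 14*(-3))) = sqrt(-4363 + (-82 + 42)) = sqrt(-4363 - 40) = sqrt(-4403) = I*sqrt(4403)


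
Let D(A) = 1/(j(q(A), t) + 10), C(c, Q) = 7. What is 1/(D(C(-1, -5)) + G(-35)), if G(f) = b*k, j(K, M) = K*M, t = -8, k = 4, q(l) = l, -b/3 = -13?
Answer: 46/7175 ≈ 0.0064112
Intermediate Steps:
b = 39 (b = -3*(-13) = 39)
D(A) = 1/(10 - 8*A) (D(A) = 1/(A*(-8) + 10) = 1/(-8*A + 10) = 1/(10 - 8*A))
G(f) = 156 (G(f) = 39*4 = 156)
1/(D(C(-1, -5)) + G(-35)) = 1/(1/(2*(5 - 4*7)) + 156) = 1/(1/(2*(5 - 28)) + 156) = 1/((½)/(-23) + 156) = 1/((½)*(-1/23) + 156) = 1/(-1/46 + 156) = 1/(7175/46) = 46/7175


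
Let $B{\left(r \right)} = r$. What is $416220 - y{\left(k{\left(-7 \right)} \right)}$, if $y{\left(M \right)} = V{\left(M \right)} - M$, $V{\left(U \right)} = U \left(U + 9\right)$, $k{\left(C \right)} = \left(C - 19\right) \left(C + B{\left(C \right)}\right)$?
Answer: $280812$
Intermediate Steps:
$k{\left(C \right)} = 2 C \left(-19 + C\right)$ ($k{\left(C \right)} = \left(C - 19\right) \left(C + C\right) = \left(-19 + C\right) 2 C = 2 C \left(-19 + C\right)$)
$V{\left(U \right)} = U \left(9 + U\right)$
$y{\left(M \right)} = - M + M \left(9 + M\right)$ ($y{\left(M \right)} = M \left(9 + M\right) - M = - M + M \left(9 + M\right)$)
$416220 - y{\left(k{\left(-7 \right)} \right)} = 416220 - 2 \left(-7\right) \left(-19 - 7\right) \left(8 + 2 \left(-7\right) \left(-19 - 7\right)\right) = 416220 - 2 \left(-7\right) \left(-26\right) \left(8 + 2 \left(-7\right) \left(-26\right)\right) = 416220 - 364 \left(8 + 364\right) = 416220 - 364 \cdot 372 = 416220 - 135408 = 280812$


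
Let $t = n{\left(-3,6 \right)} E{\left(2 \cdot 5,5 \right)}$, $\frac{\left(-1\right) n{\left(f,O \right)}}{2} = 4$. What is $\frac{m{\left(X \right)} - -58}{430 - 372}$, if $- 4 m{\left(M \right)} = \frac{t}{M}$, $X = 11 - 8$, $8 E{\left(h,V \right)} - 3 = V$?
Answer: $\frac{88}{87} \approx 1.0115$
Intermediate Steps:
$n{\left(f,O \right)} = -8$ ($n{\left(f,O \right)} = \left(-2\right) 4 = -8$)
$E{\left(h,V \right)} = \frac{3}{8} + \frac{V}{8}$
$t = -8$ ($t = - 8 \left(\frac{3}{8} + \frac{1}{8} \cdot 5\right) = - 8 \left(\frac{3}{8} + \frac{5}{8}\right) = \left(-8\right) 1 = -8$)
$X = 3$
$m{\left(M \right)} = \frac{2}{M}$ ($m{\left(M \right)} = - \frac{\left(-8\right) \frac{1}{M}}{4} = \frac{2}{M}$)
$\frac{m{\left(X \right)} - -58}{430 - 372} = \frac{\frac{2}{3} - -58}{430 - 372} = \frac{2 \cdot \frac{1}{3} + \left(-93 + 151\right)}{58} = \left(\frac{2}{3} + 58\right) \frac{1}{58} = \frac{176}{3} \cdot \frac{1}{58} = \frac{88}{87}$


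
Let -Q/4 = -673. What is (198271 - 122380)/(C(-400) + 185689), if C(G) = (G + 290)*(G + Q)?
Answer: -75891/66431 ≈ -1.1424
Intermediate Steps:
Q = 2692 (Q = -4*(-673) = 2692)
C(G) = (290 + G)*(2692 + G) (C(G) = (G + 290)*(G + 2692) = (290 + G)*(2692 + G))
(198271 - 122380)/(C(-400) + 185689) = (198271 - 122380)/((780680 + (-400)² + 2982*(-400)) + 185689) = 75891/((780680 + 160000 - 1192800) + 185689) = 75891/(-252120 + 185689) = 75891/(-66431) = 75891*(-1/66431) = -75891/66431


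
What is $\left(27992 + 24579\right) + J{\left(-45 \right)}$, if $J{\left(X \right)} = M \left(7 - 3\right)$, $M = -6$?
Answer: $52547$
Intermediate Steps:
$J{\left(X \right)} = -24$ ($J{\left(X \right)} = - 6 \left(7 - 3\right) = \left(-6\right) 4 = -24$)
$\left(27992 + 24579\right) + J{\left(-45 \right)} = \left(27992 + 24579\right) - 24 = 52571 - 24 = 52547$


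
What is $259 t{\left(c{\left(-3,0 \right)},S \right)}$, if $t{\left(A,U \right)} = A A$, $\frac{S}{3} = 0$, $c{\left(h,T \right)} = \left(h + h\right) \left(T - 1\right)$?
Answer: $9324$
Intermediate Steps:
$c{\left(h,T \right)} = 2 h \left(-1 + T\right)$
$S = 0$ ($S = 3 \cdot 0 = 0$)
$t{\left(A,U \right)} = A^{2}$
$259 t{\left(c{\left(-3,0 \right)},S \right)} = 259 \left(2 \left(-3\right) \left(-1 + 0\right)\right)^{2} = 259 \left(2 \left(-3\right) \left(-1\right)\right)^{2} = 259 \cdot 6^{2} = 259 \cdot 36 = 9324$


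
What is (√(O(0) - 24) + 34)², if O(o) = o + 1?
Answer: (34 + I*√23)² ≈ 1133.0 + 326.12*I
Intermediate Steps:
O(o) = 1 + o
(√(O(0) - 24) + 34)² = (√((1 + 0) - 24) + 34)² = (√(1 - 24) + 34)² = (√(-23) + 34)² = (I*√23 + 34)² = (34 + I*√23)²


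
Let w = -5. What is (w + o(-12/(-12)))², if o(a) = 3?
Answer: 4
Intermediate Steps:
(w + o(-12/(-12)))² = (-5 + 3)² = (-2)² = 4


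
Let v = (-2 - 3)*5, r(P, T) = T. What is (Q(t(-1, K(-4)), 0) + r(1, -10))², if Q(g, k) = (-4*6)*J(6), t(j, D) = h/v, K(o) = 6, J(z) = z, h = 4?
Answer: 23716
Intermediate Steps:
v = -25 (v = -5*5 = -25)
t(j, D) = -4/25 (t(j, D) = 4/(-25) = 4*(-1/25) = -4/25)
Q(g, k) = -144 (Q(g, k) = -4*6*6 = -24*6 = -144)
(Q(t(-1, K(-4)), 0) + r(1, -10))² = (-144 - 10)² = (-154)² = 23716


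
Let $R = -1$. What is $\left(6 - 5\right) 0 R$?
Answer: $0$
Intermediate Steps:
$\left(6 - 5\right) 0 R = \left(6 - 5\right) 0 \left(-1\right) = 1 \cdot 0 \left(-1\right) = 0 \left(-1\right) = 0$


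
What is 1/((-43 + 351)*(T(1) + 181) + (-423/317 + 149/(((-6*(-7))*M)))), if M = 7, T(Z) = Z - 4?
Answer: 93198/5109410023 ≈ 1.8240e-5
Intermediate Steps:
T(Z) = -4 + Z
1/((-43 + 351)*(T(1) + 181) + (-423/317 + 149/(((-6*(-7))*M)))) = 1/((-43 + 351)*((-4 + 1) + 181) + (-423/317 + 149/((-6*(-7)*7)))) = 1/(308*(-3 + 181) + (-423*1/317 + 149/((42*7)))) = 1/(308*178 + (-423/317 + 149/294)) = 1/(54824 + (-423/317 + 149*(1/294))) = 1/(54824 + (-423/317 + 149/294)) = 1/(54824 - 77129/93198) = 1/(5109410023/93198) = 93198/5109410023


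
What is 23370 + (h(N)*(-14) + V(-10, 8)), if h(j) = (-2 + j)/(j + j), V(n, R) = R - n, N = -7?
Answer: 23379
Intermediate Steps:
h(j) = (-2 + j)/(2*j) (h(j) = (-2 + j)/((2*j)) = (-2 + j)*(1/(2*j)) = (-2 + j)/(2*j))
23370 + (h(N)*(-14) + V(-10, 8)) = 23370 + (((½)*(-2 - 7)/(-7))*(-14) + (8 - 1*(-10))) = 23370 + (((½)*(-⅐)*(-9))*(-14) + (8 + 10)) = 23370 + ((9/14)*(-14) + 18) = 23370 + (-9 + 18) = 23370 + 9 = 23379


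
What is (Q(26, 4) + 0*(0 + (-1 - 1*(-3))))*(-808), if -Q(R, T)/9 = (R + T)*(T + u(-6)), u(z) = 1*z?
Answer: -436320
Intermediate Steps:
u(z) = z
Q(R, T) = -9*(-6 + T)*(R + T) (Q(R, T) = -9*(R + T)*(T - 6) = -9*(R + T)*(-6 + T) = -9*(-6 + T)*(R + T))
(Q(26, 4) + 0*(0 + (-1 - 1*(-3))))*(-808) = ((-9*4² + 54*26 + 54*4 - 9*26*4) + 0*(0 + (-1 - 1*(-3))))*(-808) = ((-9*16 + 1404 + 216 - 936) + 0*(0 + (-1 + 3)))*(-808) = ((-144 + 1404 + 216 - 936) + 0*(0 + 2))*(-808) = (540 + 0*2)*(-808) = (540 + 0)*(-808) = 540*(-808) = -436320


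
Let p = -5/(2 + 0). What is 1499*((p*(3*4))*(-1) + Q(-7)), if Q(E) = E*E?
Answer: 118421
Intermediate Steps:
Q(E) = E²
p = -5/2 ≈ -2.5000
1499*((p*(3*4))*(-1) + Q(-7)) = 1499*(-15*4/2*(-1) + (-7)²) = 1499*(-5/2*12*(-1) + 49) = 1499*(-30*(-1) + 49) = 1499*(30 + 49) = 1499*79 = 118421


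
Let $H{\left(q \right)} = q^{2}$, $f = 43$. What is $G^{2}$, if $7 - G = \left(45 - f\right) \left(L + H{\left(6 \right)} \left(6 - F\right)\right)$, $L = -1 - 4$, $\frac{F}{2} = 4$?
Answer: $25921$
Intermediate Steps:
$F = 8$ ($F = 2 \cdot 4 = 8$)
$L = -5$
$G = 161$ ($G = 7 - \left(45 - 43\right) \left(-5 + 6^{2} \left(6 - 8\right)\right) = 7 - \left(45 - 43\right) \left(-5 + 36 \left(6 - 8\right)\right) = 7 - 2 \left(-5 + 36 \left(-2\right)\right) = 7 - 2 \left(-5 - 72\right) = 7 - 2 \left(-77\right) = 7 - -154 = 7 + 154 = 161$)
$G^{2} = 161^{2} = 25921$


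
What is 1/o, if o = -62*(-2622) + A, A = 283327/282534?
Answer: 282534/45930140503 ≈ 6.1514e-6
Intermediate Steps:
A = 283327/282534 (A = 283327*(1/282534) = 283327/282534 ≈ 1.0028)
o = 45930140503/282534 (o = -62*(-2622) + 283327/282534 = -1*(-162564) + 283327/282534 = 162564 + 283327/282534 = 45930140503/282534 ≈ 1.6257e+5)
1/o = 1/(45930140503/282534) = 282534/45930140503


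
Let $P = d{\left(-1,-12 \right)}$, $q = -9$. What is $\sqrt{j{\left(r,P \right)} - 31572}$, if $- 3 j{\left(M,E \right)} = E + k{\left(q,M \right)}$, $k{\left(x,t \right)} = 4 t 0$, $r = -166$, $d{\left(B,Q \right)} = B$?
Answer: $\frac{i \sqrt{284145}}{3} \approx 177.68 i$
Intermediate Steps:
$k{\left(x,t \right)} = 0$
$P = -1$
$j{\left(M,E \right)} = - \frac{E}{3}$ ($j{\left(M,E \right)} = - \frac{E + 0}{3} = - \frac{E}{3}$)
$\sqrt{j{\left(r,P \right)} - 31572} = \sqrt{\left(- \frac{1}{3}\right) \left(-1\right) - 31572} = \sqrt{\frac{1}{3} - 31572} = \sqrt{- \frac{94715}{3}} = \frac{i \sqrt{284145}}{3}$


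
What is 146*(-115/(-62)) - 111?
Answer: 4954/31 ≈ 159.81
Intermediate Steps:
146*(-115/(-62)) - 111 = 146*(-115*(-1/62)) - 111 = 146*(115/62) - 111 = 8395/31 - 111 = 4954/31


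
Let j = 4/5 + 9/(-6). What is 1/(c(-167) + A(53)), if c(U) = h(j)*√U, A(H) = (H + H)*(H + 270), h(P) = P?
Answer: 3423800/117224072583 + 70*I*√167/117224072583 ≈ 2.9207e-5 + 7.7168e-9*I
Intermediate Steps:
j = -7/10 (j = 4*(⅕) + 9*(-⅙) = ⅘ - 3/2 = -7/10 ≈ -0.70000)
A(H) = 2*H*(270 + H) (A(H) = (2*H)*(270 + H) = 2*H*(270 + H))
c(U) = -7*√U/10
1/(c(-167) + A(53)) = 1/(-7*I*√167/10 + 2*53*(270 + 53)) = 1/(-7*I*√167/10 + 2*53*323) = 1/(-7*I*√167/10 + 34238) = 1/(34238 - 7*I*√167/10)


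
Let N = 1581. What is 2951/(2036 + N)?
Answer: 2951/3617 ≈ 0.81587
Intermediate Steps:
2951/(2036 + N) = 2951/(2036 + 1581) = 2951/3617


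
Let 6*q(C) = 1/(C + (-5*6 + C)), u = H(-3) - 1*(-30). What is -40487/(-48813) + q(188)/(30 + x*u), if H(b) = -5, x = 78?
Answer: 55473684191/66881620080 ≈ 0.82943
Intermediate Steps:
u = 25 (u = -5 - 1*(-30) = -5 + 30 = 25)
q(C) = 1/(6*(-30 + 2*C)) (q(C) = 1/(6*(C + (-5*6 + C))) = 1/(6*(C + (-30 + C))) = 1/(6*(-30 + 2*C)))
-40487/(-48813) + q(188)/(30 + x*u) = -40487/(-48813) + (1/(12*(-15 + 188)))/(30 + 78*25) = -40487*(-1/48813) + ((1/12)/173)/(30 + 1950) = 40487/48813 + ((1/12)*(1/173))/1980 = 40487/48813 + (1/2076)*(1/1980) = 40487/48813 + 1/4110480 = 55473684191/66881620080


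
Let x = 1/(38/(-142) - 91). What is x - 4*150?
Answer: -3888071/6480 ≈ -600.01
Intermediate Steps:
x = -71/6480 (x = 1/(38*(-1/142) - 91) = 1/(-19/71 - 91) = 1/(-6480/71) = -71/6480 ≈ -0.010957)
x - 4*150 = -71/6480 - 4*150 = -71/6480 - 600 = -3888071/6480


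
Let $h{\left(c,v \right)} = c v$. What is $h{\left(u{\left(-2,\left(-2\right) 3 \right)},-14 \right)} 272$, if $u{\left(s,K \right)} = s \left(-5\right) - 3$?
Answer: $-26656$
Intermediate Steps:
$u{\left(s,K \right)} = -3 - 5 s$ ($u{\left(s,K \right)} = - 5 s - 3 = -3 - 5 s$)
$h{\left(u{\left(-2,\left(-2\right) 3 \right)},-14 \right)} 272 = \left(-3 - -10\right) \left(-14\right) 272 = \left(-3 + 10\right) \left(-14\right) 272 = 7 \left(-14\right) 272 = \left(-98\right) 272 = -26656$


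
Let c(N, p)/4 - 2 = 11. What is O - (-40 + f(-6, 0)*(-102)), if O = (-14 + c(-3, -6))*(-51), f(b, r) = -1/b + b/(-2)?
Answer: -1575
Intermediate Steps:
c(N, p) = 52 (c(N, p) = 8 + 4*11 = 8 + 44 = 52)
f(b, r) = -1/b - b/2 (f(b, r) = -1/b + b*(-1/2) = -1/b - b/2)
O = -1938 (O = (-14 + 52)*(-51) = 38*(-51) = -1938)
O - (-40 + f(-6, 0)*(-102)) = -1938 - (-40 + (-1/(-6) - 1/2*(-6))*(-102)) = -1938 - (-40 + (-1*(-1/6) + 3)*(-102)) = -1938 - (-40 + (1/6 + 3)*(-102)) = -1938 - (-40 + (19/6)*(-102)) = -1938 - (-40 - 323) = -1938 - 1*(-363) = -1938 + 363 = -1575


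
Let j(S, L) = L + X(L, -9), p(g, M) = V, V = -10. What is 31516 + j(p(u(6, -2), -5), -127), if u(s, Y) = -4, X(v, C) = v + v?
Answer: 31135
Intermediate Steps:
X(v, C) = 2*v
p(g, M) = -10
j(S, L) = 3*L (j(S, L) = L + 2*L = 3*L)
31516 + j(p(u(6, -2), -5), -127) = 31516 + 3*(-127) = 31516 - 381 = 31135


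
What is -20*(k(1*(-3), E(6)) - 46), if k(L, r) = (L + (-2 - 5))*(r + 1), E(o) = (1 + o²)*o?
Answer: 45520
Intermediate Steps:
E(o) = o*(1 + o²)
k(L, r) = (1 + r)*(-7 + L) (k(L, r) = (L - 7)*(1 + r) = (-7 + L)*(1 + r) = (1 + r)*(-7 + L))
-20*(k(1*(-3), E(6)) - 46) = -20*((-7 + 1*(-3) - 7*(6 + 6³) + (1*(-3))*(6 + 6³)) - 46) = -20*((-7 - 3 - 7*(6 + 216) - 3*(6 + 216)) - 46) = -20*((-7 - 3 - 7*222 - 3*222) - 46) = -20*((-7 - 3 - 1554 - 666) - 46) = -20*(-2230 - 46) = -20*(-2276) = 45520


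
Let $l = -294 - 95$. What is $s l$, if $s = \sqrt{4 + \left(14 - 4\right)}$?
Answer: $- 389 \sqrt{14} \approx -1455.5$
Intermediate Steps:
$l = -389$ ($l = -294 - 95 = -389$)
$s = \sqrt{14}$ ($s = \sqrt{4 + 10} = \sqrt{14} \approx 3.7417$)
$s l = \sqrt{14} \left(-389\right) = - 389 \sqrt{14}$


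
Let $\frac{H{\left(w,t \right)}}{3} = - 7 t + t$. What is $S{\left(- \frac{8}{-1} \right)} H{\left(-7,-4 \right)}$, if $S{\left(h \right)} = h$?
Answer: $576$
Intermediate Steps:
$H{\left(w,t \right)} = - 18 t$ ($H{\left(w,t \right)} = 3 \left(- 7 t + t\right) = 3 \left(- 6 t\right) = - 18 t$)
$S{\left(- \frac{8}{-1} \right)} H{\left(-7,-4 \right)} = - \frac{8}{-1} \left(\left(-18\right) \left(-4\right)\right) = \left(-8\right) \left(-1\right) 72 = 8 \cdot 72 = 576$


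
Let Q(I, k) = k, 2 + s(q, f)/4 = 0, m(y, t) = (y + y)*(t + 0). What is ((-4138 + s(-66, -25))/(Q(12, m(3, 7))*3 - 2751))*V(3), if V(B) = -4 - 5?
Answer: -12438/875 ≈ -14.215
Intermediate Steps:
m(y, t) = 2*t*y (m(y, t) = (2*y)*t = 2*t*y)
s(q, f) = -8 (s(q, f) = -8 + 4*0 = -8 + 0 = -8)
V(B) = -9
((-4138 + s(-66, -25))/(Q(12, m(3, 7))*3 - 2751))*V(3) = ((-4138 - 8)/((2*7*3)*3 - 2751))*(-9) = -4146/(42*3 - 2751)*(-9) = -4146/(126 - 2751)*(-9) = -4146/(-2625)*(-9) = -4146*(-1/2625)*(-9) = (1382/875)*(-9) = -12438/875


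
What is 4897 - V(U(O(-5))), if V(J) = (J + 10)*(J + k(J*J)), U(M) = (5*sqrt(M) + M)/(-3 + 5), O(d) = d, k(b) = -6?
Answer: 4992 + 5*I*sqrt(5)/2 ≈ 4992.0 + 5.5902*I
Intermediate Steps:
U(M) = M/2 + 5*sqrt(M)/2 (U(M) = (M + 5*sqrt(M))/2 = (M + 5*sqrt(M))*(1/2) = M/2 + 5*sqrt(M)/2)
V(J) = (-6 + J)*(10 + J) (V(J) = (J + 10)*(J - 6) = (10 + J)*(-6 + J) = (-6 + J)*(10 + J))
4897 - V(U(O(-5))) = 4897 - (-60 + ((1/2)*(-5) + 5*sqrt(-5)/2)**2 + 4*((1/2)*(-5) + 5*sqrt(-5)/2)) = 4897 - (-60 + (-5/2 + 5*(I*sqrt(5))/2)**2 + 4*(-5/2 + 5*(I*sqrt(5))/2)) = 4897 - (-60 + (-5/2 + 5*I*sqrt(5)/2)**2 + 4*(-5/2 + 5*I*sqrt(5)/2)) = 4897 - (-60 + (-5/2 + 5*I*sqrt(5)/2)**2 + (-10 + 10*I*sqrt(5))) = 4897 - (-70 + (-5/2 + 5*I*sqrt(5)/2)**2 + 10*I*sqrt(5)) = 4897 + (70 - (-5/2 + 5*I*sqrt(5)/2)**2 - 10*I*sqrt(5)) = 4967 - (-5/2 + 5*I*sqrt(5)/2)**2 - 10*I*sqrt(5)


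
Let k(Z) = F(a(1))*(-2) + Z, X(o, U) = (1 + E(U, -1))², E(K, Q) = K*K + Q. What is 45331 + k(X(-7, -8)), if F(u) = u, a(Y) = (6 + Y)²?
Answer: 49329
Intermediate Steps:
E(K, Q) = Q + K² (E(K, Q) = K² + Q = Q + K²)
X(o, U) = U⁴ (X(o, U) = (1 + (-1 + U²))² = (U²)² = U⁴)
k(Z) = -98 + Z (k(Z) = (6 + 1)²*(-2) + Z = 7²*(-2) + Z = 49*(-2) + Z = -98 + Z)
45331 + k(X(-7, -8)) = 45331 + (-98 + (-8)⁴) = 45331 + (-98 + 4096) = 45331 + 3998 = 49329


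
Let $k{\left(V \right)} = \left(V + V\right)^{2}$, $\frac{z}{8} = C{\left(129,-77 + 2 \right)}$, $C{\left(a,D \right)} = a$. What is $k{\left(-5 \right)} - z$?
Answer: $-932$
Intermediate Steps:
$z = 1032$ ($z = 8 \cdot 129 = 1032$)
$k{\left(V \right)} = 4 V^{2}$ ($k{\left(V \right)} = \left(2 V\right)^{2} = 4 V^{2}$)
$k{\left(-5 \right)} - z = 4 \left(-5\right)^{2} - 1032 = 4 \cdot 25 - 1032 = 100 - 1032 = -932$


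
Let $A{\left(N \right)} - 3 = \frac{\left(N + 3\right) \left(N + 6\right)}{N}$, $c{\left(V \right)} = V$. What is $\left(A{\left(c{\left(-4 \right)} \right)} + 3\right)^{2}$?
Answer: $\frac{169}{4} \approx 42.25$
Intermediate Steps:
$A{\left(N \right)} = 3 + \frac{\left(3 + N\right) \left(6 + N\right)}{N}$ ($A{\left(N \right)} = 3 + \frac{\left(N + 3\right) \left(N + 6\right)}{N} = 3 + \frac{\left(3 + N\right) \left(6 + N\right)}{N}$)
$\left(A{\left(c{\left(-4 \right)} \right)} + 3\right)^{2} = \left(\left(12 - 4 + \frac{18}{-4}\right) + 3\right)^{2} = \left(\left(12 - 4 + 18 \left(- \frac{1}{4}\right)\right) + 3\right)^{2} = \left(\left(12 - 4 - \frac{9}{2}\right) + 3\right)^{2} = \left(\frac{7}{2} + 3\right)^{2} = \left(\frac{13}{2}\right)^{2} = \frac{169}{4}$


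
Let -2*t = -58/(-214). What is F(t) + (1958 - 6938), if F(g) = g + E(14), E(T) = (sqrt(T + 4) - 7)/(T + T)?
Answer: -2131605/428 + 3*sqrt(2)/28 ≈ -4980.2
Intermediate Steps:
t = -29/214 (t = -(-29)/(-214) = -(-29)*(-1)/214 = -1/2*29/107 = -29/214 ≈ -0.13551)
E(T) = (-7 + sqrt(4 + T))/(2*T) (E(T) = (sqrt(4 + T) - 7)/((2*T)) = (-7 + sqrt(4 + T))*(1/(2*T)) = (-7 + sqrt(4 + T))/(2*T))
F(g) = -1/4 + g + 3*sqrt(2)/28 (F(g) = g + (1/2)*(-7 + sqrt(4 + 14))/14 = g + (1/2)*(1/14)*(-7 + sqrt(18)) = g + (1/2)*(1/14)*(-7 + 3*sqrt(2)) = g + (-1/4 + 3*sqrt(2)/28) = -1/4 + g + 3*sqrt(2)/28)
F(t) + (1958 - 6938) = (-1/4 - 29/214 + 3*sqrt(2)/28) + (1958 - 6938) = (-165/428 + 3*sqrt(2)/28) - 4980 = -2131605/428 + 3*sqrt(2)/28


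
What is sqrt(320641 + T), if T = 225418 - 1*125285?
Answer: sqrt(420774) ≈ 648.67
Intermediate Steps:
T = 100133 (T = 225418 - 125285 = 100133)
sqrt(320641 + T) = sqrt(320641 + 100133) = sqrt(420774)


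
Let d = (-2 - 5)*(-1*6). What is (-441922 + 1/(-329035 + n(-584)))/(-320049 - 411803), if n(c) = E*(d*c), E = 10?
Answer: 253802433431/420313581380 ≈ 0.60384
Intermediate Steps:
d = 42 (d = -7*(-6) = 42)
n(c) = 420*c (n(c) = 10*(42*c) = 420*c)
(-441922 + 1/(-329035 + n(-584)))/(-320049 - 411803) = (-441922 + 1/(-329035 + 420*(-584)))/(-320049 - 411803) = (-441922 + 1/(-329035 - 245280))/(-731852) = (-441922 + 1/(-574315))*(-1/731852) = (-441922 - 1/574315)*(-1/731852) = -253802433431/574315*(-1/731852) = 253802433431/420313581380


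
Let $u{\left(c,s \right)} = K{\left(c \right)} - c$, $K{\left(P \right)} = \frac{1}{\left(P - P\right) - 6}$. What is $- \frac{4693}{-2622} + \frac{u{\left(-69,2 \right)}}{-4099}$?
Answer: $\frac{167159}{94277} \approx 1.7731$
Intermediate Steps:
$K{\left(P \right)} = - \frac{1}{6}$ ($K{\left(P \right)} = \frac{1}{0 - 6} = \frac{1}{-6} = - \frac{1}{6}$)
$u{\left(c,s \right)} = - \frac{1}{6} - c$
$- \frac{4693}{-2622} + \frac{u{\left(-69,2 \right)}}{-4099} = - \frac{4693}{-2622} + \frac{- \frac{1}{6} - -69}{-4099} = \left(-4693\right) \left(- \frac{1}{2622}\right) + \left(- \frac{1}{6} + 69\right) \left(- \frac{1}{4099}\right) = \frac{247}{138} + \frac{413}{6} \left(- \frac{1}{4099}\right) = \frac{247}{138} - \frac{413}{24594} = \frac{167159}{94277}$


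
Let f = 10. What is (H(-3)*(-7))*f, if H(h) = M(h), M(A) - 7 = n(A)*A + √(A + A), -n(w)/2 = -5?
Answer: 1610 - 70*I*√6 ≈ 1610.0 - 171.46*I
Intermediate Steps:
n(w) = 10 (n(w) = -2*(-5) = 10)
M(A) = 7 + 10*A + √2*√A (M(A) = 7 + (10*A + √(A + A)) = 7 + (10*A + √(2*A)) = 7 + (10*A + √2*√A) = 7 + 10*A + √2*√A)
H(h) = 7 + 10*h + √2*√h
(H(-3)*(-7))*f = ((7 + 10*(-3) + √2*√(-3))*(-7))*10 = ((7 - 30 + √2*(I*√3))*(-7))*10 = ((7 - 30 + I*√6)*(-7))*10 = ((-23 + I*√6)*(-7))*10 = (161 - 7*I*√6)*10 = 1610 - 70*I*√6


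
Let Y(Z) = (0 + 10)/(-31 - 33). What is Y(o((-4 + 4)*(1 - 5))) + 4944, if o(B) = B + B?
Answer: 158203/32 ≈ 4943.8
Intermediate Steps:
o(B) = 2*B
Y(Z) = -5/32 (Y(Z) = 10/(-64) = 10*(-1/64) = -5/32)
Y(o((-4 + 4)*(1 - 5))) + 4944 = -5/32 + 4944 = 158203/32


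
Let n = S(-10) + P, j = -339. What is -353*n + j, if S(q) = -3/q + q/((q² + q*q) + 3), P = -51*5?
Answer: 181862603/2030 ≈ 89588.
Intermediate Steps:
P = -255
S(q) = -3/q + q/(3 + 2*q²) (S(q) = -3/q + q/((q² + q²) + 3) = -3/q + q/(2*q² + 3) = -3/q + q/(3 + 2*q²))
n = -517141/2030 (n = (-9 - 5*(-10)²)/((-10)*(3 + 2*(-10)²)) - 255 = -(-9 - 5*100)/(10*(3 + 2*100)) - 255 = -(-9 - 500)/(10*(3 + 200)) - 255 = -⅒*(-509)/203 - 255 = -⅒*1/203*(-509) - 255 = 509/2030 - 255 = -517141/2030 ≈ -254.75)
-353*n + j = -353*(-517141/2030) - 339 = 182550773/2030 - 339 = 181862603/2030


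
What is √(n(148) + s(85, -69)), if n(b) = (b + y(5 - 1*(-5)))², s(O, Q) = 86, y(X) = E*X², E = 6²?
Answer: √14047590 ≈ 3748.0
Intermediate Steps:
E = 36
y(X) = 36*X²
n(b) = (3600 + b)² (n(b) = (b + 36*(5 - 1*(-5))²)² = (b + 36*(5 + 5)²)² = (b + 36*10²)² = (b + 36*100)² = (b + 3600)² = (3600 + b)²)
√(n(148) + s(85, -69)) = √((3600 + 148)² + 86) = √(3748² + 86) = √(14047504 + 86) = √14047590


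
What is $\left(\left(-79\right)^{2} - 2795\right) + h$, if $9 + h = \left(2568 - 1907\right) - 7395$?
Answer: $-3297$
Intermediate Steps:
$h = -6743$ ($h = -9 + \left(\left(2568 - 1907\right) - 7395\right) = -9 + \left(661 - 7395\right) = -9 - 6734 = -6743$)
$\left(\left(-79\right)^{2} - 2795\right) + h = \left(\left(-79\right)^{2} - 2795\right) - 6743 = \left(6241 - 2795\right) - 6743 = 3446 - 6743 = -3297$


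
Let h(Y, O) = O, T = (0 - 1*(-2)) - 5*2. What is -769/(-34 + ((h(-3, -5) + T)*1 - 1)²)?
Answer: -769/162 ≈ -4.7469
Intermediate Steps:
T = -8 (T = (0 + 2) - 10 = 2 - 10 = -8)
-769/(-34 + ((h(-3, -5) + T)*1 - 1)²) = -769/(-34 + ((-5 - 8)*1 - 1)²) = -769/(-34 + (-13*1 - 1)²) = -769/(-34 + (-13 - 1)²) = -769/(-34 + (-14)²) = -769/(-34 + 196) = -769/162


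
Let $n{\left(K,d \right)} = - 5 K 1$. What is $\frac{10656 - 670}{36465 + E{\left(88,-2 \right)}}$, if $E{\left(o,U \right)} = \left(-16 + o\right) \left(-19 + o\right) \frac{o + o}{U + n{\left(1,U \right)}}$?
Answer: $- \frac{69902}{619113} \approx -0.11291$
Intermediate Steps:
$n{\left(K,d \right)} = - 5 K$
$E{\left(o,U \right)} = \frac{2 o \left(-19 + o\right) \left(-16 + o\right)}{-5 + U}$ ($E{\left(o,U \right)} = \left(-16 + o\right) \left(-19 + o\right) \frac{o + o}{U - 5} = \left(-19 + o\right) \left(-16 + o\right) \frac{2 o}{U - 5} = \left(-19 + o\right) \left(-16 + o\right) \frac{2 o}{-5 + U} = \frac{2 o \left(-19 + o\right) \left(-16 + o\right)}{-5 + U}$)
$\frac{10656 - 670}{36465 + E{\left(88,-2 \right)}} = \frac{10656 - 670}{36465 + 2 \cdot 88 \frac{1}{-5 - 2} \left(304 + 88^{2} - 3080\right)} = \frac{9986}{36465 + 2 \cdot 88 \frac{1}{-7} \left(304 + 7744 - 3080\right)} = \frac{9986}{36465 + 2 \cdot 88 \left(- \frac{1}{7}\right) 4968} = \frac{9986}{36465 - \frac{874368}{7}} = \frac{9986}{- \frac{619113}{7}} = 9986 \left(- \frac{7}{619113}\right) = - \frac{69902}{619113}$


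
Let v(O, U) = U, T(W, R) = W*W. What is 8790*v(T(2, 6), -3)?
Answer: -26370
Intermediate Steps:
T(W, R) = W**2
8790*v(T(2, 6), -3) = 8790*(-3) = -26370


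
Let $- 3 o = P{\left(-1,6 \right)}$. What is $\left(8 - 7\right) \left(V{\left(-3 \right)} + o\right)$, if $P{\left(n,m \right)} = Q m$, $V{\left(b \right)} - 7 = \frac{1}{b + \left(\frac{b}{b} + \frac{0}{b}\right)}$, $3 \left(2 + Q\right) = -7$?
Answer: $\frac{91}{6} \approx 15.167$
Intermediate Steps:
$Q = - \frac{13}{3}$ ($Q = -2 + \frac{1}{3} \left(-7\right) = -2 - \frac{7}{3} = - \frac{13}{3} \approx -4.3333$)
$V{\left(b \right)} = 7 + \frac{1}{1 + b}$ ($V{\left(b \right)} = 7 + \frac{1}{b + \left(\frac{b}{b} + \frac{0}{b}\right)} = 7 + \frac{1}{b + \left(1 + 0\right)} = 7 + \frac{1}{b + 1} = 7 + \frac{1}{1 + b}$)
$P{\left(n,m \right)} = - \frac{13 m}{3}$
$o = \frac{26}{3}$ ($o = - \frac{\left(- \frac{13}{3}\right) 6}{3} = \left(- \frac{1}{3}\right) \left(-26\right) = \frac{26}{3} \approx 8.6667$)
$\left(8 - 7\right) \left(V{\left(-3 \right)} + o\right) = \left(8 - 7\right) \left(\frac{8 + 7 \left(-3\right)}{1 - 3} + \frac{26}{3}\right) = 1 \left(\frac{8 - 21}{-2} + \frac{26}{3}\right) = 1 \left(\left(- \frac{1}{2}\right) \left(-13\right) + \frac{26}{3}\right) = 1 \left(\frac{13}{2} + \frac{26}{3}\right) = 1 \cdot \frac{91}{6} = \frac{91}{6}$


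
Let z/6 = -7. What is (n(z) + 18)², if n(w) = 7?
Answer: 625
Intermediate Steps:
z = -42 (z = 6*(-7) = -42)
(n(z) + 18)² = (7 + 18)² = 25² = 625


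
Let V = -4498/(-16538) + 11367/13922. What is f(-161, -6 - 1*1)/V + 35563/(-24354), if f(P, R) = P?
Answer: -41440456155305/277423722414 ≈ -149.38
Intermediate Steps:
V = 125304301/115121018 (V = -4498*(-1/16538) + 11367*(1/13922) = 2249/8269 + 11367/13922 = 125304301/115121018 ≈ 1.0885)
f(-161, -6 - 1*1)/V + 35563/(-24354) = -161/125304301/115121018 + 35563/(-24354) = -161*115121018/125304301 + 35563*(-1/24354) = -18534483898/125304301 - 3233/2214 = -41440456155305/277423722414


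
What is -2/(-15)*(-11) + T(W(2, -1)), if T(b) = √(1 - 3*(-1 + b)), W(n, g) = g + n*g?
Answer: -22/15 + √13 ≈ 2.1389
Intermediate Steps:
W(n, g) = g + g*n
T(b) = √(4 - 3*b) (T(b) = √(1 + (3 - 3*b)) = √(4 - 3*b))
-2/(-15)*(-11) + T(W(2, -1)) = -2/(-15)*(-11) + √(4 - (-3)*(1 + 2)) = -2*(-1/15)*(-11) + √(4 - (-3)*3) = (2/15)*(-11) + √(4 - 3*(-3)) = -22/15 + √(4 + 9) = -22/15 + √13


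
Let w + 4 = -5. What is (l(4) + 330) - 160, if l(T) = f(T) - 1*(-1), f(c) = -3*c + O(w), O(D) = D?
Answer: 150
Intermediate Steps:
w = -9 (w = -4 - 5 = -9)
f(c) = -9 - 3*c (f(c) = -3*c - 9 = -9 - 3*c)
l(T) = -8 - 3*T (l(T) = (-9 - 3*T) - 1*(-1) = (-9 - 3*T) + 1 = -8 - 3*T)
(l(4) + 330) - 160 = ((-8 - 3*4) + 330) - 160 = ((-8 - 12) + 330) - 160 = (-20 + 330) - 160 = 310 - 160 = 150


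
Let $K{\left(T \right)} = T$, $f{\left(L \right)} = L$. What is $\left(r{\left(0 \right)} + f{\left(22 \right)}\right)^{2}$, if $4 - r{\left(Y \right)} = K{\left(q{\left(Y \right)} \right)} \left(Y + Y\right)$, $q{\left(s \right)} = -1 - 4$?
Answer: $676$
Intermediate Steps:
$q{\left(s \right)} = -5$
$r{\left(Y \right)} = 4 + 10 Y$ ($r{\left(Y \right)} = 4 - - 5 \left(Y + Y\right) = 4 - - 5 \cdot 2 Y = 4 - - 10 Y = 4 + 10 Y$)
$\left(r{\left(0 \right)} + f{\left(22 \right)}\right)^{2} = \left(\left(4 + 10 \cdot 0\right) + 22\right)^{2} = \left(\left(4 + 0\right) + 22\right)^{2} = \left(4 + 22\right)^{2} = 26^{2} = 676$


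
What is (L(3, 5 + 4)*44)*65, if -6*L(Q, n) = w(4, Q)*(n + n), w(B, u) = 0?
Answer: 0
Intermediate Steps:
L(Q, n) = 0 (L(Q, n) = -0*(n + n) = -0*2*n = -⅙*0 = 0)
(L(3, 5 + 4)*44)*65 = (0*44)*65 = 0*65 = 0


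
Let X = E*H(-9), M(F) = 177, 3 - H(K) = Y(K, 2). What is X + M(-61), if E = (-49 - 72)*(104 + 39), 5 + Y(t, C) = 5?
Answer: -51732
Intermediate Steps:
Y(t, C) = 0 (Y(t, C) = -5 + 5 = 0)
H(K) = 3 (H(K) = 3 - 1*0 = 3 + 0 = 3)
E = -17303 (E = -121*143 = -17303)
X = -51909 (X = -17303*3 = -51909)
X + M(-61) = -51909 + 177 = -51732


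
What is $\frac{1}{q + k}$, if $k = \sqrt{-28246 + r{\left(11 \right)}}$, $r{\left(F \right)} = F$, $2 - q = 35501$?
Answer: $- \frac{35499}{1260207236} - \frac{i \sqrt{28235}}{1260207236} \approx -2.8169 \cdot 10^{-5} - 1.3334 \cdot 10^{-7} i$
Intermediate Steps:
$q = -35499$ ($q = 2 - 35501 = -35499$)
$k = i \sqrt{28235}$ ($k = \sqrt{-28246 + 11} = \sqrt{-28235} = i \sqrt{28235} \approx 168.03 i$)
$\frac{1}{q + k} = \frac{1}{-35499 + i \sqrt{28235}}$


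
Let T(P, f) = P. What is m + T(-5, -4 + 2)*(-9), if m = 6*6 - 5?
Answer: 76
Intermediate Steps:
m = 31 (m = 36 - 5 = 31)
m + T(-5, -4 + 2)*(-9) = 31 - 5*(-9) = 31 + 45 = 76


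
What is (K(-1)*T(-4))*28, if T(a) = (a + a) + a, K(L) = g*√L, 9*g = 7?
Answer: -784*I/3 ≈ -261.33*I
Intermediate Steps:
g = 7/9 (g = (⅑)*7 = 7/9 ≈ 0.77778)
K(L) = 7*√L/9
T(a) = 3*a (T(a) = 2*a + a = 3*a)
(K(-1)*T(-4))*28 = ((7*√(-1)/9)*(3*(-4)))*28 = ((7*I/9)*(-12))*28 = -28*I/3*28 = -784*I/3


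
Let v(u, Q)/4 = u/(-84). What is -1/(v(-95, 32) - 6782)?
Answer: 21/142327 ≈ 0.00014755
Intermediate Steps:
v(u, Q) = -u/21 (v(u, Q) = 4*(u/(-84)) = 4*(u*(-1/84)) = 4*(-u/84) = -u/21)
-1/(v(-95, 32) - 6782) = -1/(-1/21*(-95) - 6782) = -1/(95/21 - 6782) = -1/(-142327/21) = -1*(-21/142327) = 21/142327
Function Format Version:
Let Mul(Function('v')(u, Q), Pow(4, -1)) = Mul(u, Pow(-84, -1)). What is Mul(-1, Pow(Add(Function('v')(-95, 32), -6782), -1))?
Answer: Rational(21, 142327) ≈ 0.00014755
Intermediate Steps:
Function('v')(u, Q) = Mul(Rational(-1, 21), u) (Function('v')(u, Q) = Mul(4, Mul(u, Pow(-84, -1))) = Mul(4, Mul(u, Rational(-1, 84))) = Mul(4, Mul(Rational(-1, 84), u)) = Mul(Rational(-1, 21), u))
Mul(-1, Pow(Add(Function('v')(-95, 32), -6782), -1)) = Mul(-1, Pow(Add(Mul(Rational(-1, 21), -95), -6782), -1)) = Mul(-1, Pow(Add(Rational(95, 21), -6782), -1)) = Mul(-1, Pow(Rational(-142327, 21), -1)) = Mul(-1, Rational(-21, 142327)) = Rational(21, 142327)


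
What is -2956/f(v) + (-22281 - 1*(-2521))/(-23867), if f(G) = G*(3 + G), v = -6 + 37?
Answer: -24861906/12577909 ≈ -1.9766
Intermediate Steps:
v = 31
-2956/f(v) + (-22281 - 1*(-2521))/(-23867) = -2956*1/(31*(3 + 31)) + (-22281 - 1*(-2521))/(-23867) = -2956/(31*34) + (-22281 + 2521)*(-1/23867) = -2956/1054 - 19760*(-1/23867) = -2956*1/1054 + 19760/23867 = -1478/527 + 19760/23867 = -24861906/12577909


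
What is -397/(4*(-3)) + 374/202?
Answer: 42341/1212 ≈ 34.935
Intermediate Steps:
-397/(4*(-3)) + 374/202 = -397/(-12) + 374*(1/202) = -397*(-1/12) + 187/101 = 397/12 + 187/101 = 42341/1212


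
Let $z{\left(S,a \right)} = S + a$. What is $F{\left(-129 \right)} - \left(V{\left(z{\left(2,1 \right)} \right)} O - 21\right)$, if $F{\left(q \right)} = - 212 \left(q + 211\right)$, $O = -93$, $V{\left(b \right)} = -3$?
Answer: $-17642$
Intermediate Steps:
$F{\left(q \right)} = -44732 - 212 q$ ($F{\left(q \right)} = - 212 \left(211 + q\right) = -44732 - 212 q$)
$F{\left(-129 \right)} - \left(V{\left(z{\left(2,1 \right)} \right)} O - 21\right) = \left(-44732 - -27348\right) - \left(\left(-3\right) \left(-93\right) - 21\right) = \left(-44732 + 27348\right) - \left(279 - 21\right) = -17384 - 258 = -17642$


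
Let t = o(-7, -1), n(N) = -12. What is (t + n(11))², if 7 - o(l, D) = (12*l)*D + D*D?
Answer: 8100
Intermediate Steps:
o(l, D) = 7 - D² - 12*D*l (o(l, D) = 7 - ((12*l)*D + D*D) = 7 - (12*D*l + D²) = 7 - (D² + 12*D*l) = 7 + (-D² - 12*D*l) = 7 - D² - 12*D*l)
t = -78 (t = 7 - 1*(-1)² - 12*(-1)*(-7) = 7 - 1*1 - 84 = 7 - 1 - 84 = -78)
(t + n(11))² = (-78 - 12)² = (-90)² = 8100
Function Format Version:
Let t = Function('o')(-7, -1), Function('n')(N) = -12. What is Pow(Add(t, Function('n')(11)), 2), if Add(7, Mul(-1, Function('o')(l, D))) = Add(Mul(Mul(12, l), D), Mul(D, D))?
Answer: 8100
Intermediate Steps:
Function('o')(l, D) = Add(7, Mul(-1, Pow(D, 2)), Mul(-12, D, l)) (Function('o')(l, D) = Add(7, Mul(-1, Add(Mul(Mul(12, l), D), Mul(D, D)))) = Add(7, Mul(-1, Add(Mul(12, D, l), Pow(D, 2)))) = Add(7, Mul(-1, Add(Pow(D, 2), Mul(12, D, l)))) = Add(7, Add(Mul(-1, Pow(D, 2)), Mul(-12, D, l))) = Add(7, Mul(-1, Pow(D, 2)), Mul(-12, D, l)))
t = -78 (t = Add(7, Mul(-1, Pow(-1, 2)), Mul(-12, -1, -7)) = Add(7, Mul(-1, 1), -84) = Add(7, -1, -84) = -78)
Pow(Add(t, Function('n')(11)), 2) = Pow(Add(-78, -12), 2) = Pow(-90, 2) = 8100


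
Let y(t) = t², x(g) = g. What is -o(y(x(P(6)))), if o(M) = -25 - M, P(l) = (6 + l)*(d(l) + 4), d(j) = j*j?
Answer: 230425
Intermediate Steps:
d(j) = j²
P(l) = (4 + l²)*(6 + l) (P(l) = (6 + l)*(l² + 4) = (6 + l)*(4 + l²) = (4 + l²)*(6 + l))
-o(y(x(P(6)))) = -(-25 - (24 + 6³ + 4*6 + 6*6²)²) = -(-25 - (24 + 216 + 24 + 6*36)²) = -(-25 - (24 + 216 + 24 + 216)²) = -(-25 - 1*480²) = -(-25 - 1*230400) = -(-25 - 230400) = -1*(-230425) = 230425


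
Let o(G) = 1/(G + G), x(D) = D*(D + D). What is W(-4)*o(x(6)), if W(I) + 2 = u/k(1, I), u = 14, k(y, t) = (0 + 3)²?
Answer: -1/324 ≈ -0.0030864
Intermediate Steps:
k(y, t) = 9 (k(y, t) = 3² = 9)
x(D) = 2*D² (x(D) = D*(2*D) = 2*D²)
o(G) = 1/(2*G)
W(I) = -4/9 (W(I) = -2 + 14/9 = -4/9)
W(-4)*o(x(6)) = -2/(9*(2*6²)) = -2/(9*(2*36)) = -2/(9*72) = -4/9*1/144 = -1/324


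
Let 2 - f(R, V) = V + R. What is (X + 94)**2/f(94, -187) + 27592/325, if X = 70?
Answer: 2272488/6175 ≈ 368.01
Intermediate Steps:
f(R, V) = 2 - R - V (f(R, V) = 2 - (V + R) = 2 - (R + V) = 2 + (-R - V) = 2 - R - V)
(X + 94)**2/f(94, -187) + 27592/325 = (70 + 94)**2/(2 - 1*94 - 1*(-187)) + 27592/325 = 164**2/(2 - 94 + 187) + 27592*(1/325) = 26896/95 + 27592/325 = 2272488/6175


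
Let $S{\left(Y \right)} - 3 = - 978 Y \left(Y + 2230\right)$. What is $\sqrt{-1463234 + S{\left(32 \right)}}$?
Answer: $i \sqrt{72254783} \approx 8500.3 i$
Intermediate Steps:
$S{\left(Y \right)} = 3 - 978 Y \left(2230 + Y\right)$ ($S{\left(Y \right)} = 3 + - 978 Y \left(Y + 2230\right) = 3 + - 978 Y \left(2230 + Y\right) = 3 - 978 Y \left(2230 + Y\right)$)
$\sqrt{-1463234 + S{\left(32 \right)}} = \sqrt{-1463234 - \left(69790077 + 1001472\right)} = \sqrt{-1463234 - 70791549} = \sqrt{-72254783} = i \sqrt{72254783}$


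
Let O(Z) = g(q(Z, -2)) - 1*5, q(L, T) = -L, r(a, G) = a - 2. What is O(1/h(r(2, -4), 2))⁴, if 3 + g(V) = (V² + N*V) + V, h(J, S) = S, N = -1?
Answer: 923521/256 ≈ 3607.5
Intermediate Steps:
r(a, G) = -2 + a
g(V) = -3 + V² (g(V) = -3 + ((V² - V) + V) = -3 + V²)
O(Z) = -8 + Z² (O(Z) = (-3 + (-Z)²) - 1*5 = (-3 + Z²) - 5 = -8 + Z²)
O(1/h(r(2, -4), 2))⁴ = (-8 + (1/2)²)⁴ = (-8 + (½)²)⁴ = (-8 + ¼)⁴ = (-31/4)⁴ = 923521/256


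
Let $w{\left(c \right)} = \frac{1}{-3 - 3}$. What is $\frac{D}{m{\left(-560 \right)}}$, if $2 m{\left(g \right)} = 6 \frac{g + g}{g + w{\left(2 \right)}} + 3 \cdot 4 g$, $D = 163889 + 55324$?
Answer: $- \frac{245591631}{3757600} \approx -65.359$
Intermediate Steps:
$w{\left(c \right)} = - \frac{1}{6}$ ($w{\left(c \right)} = \frac{1}{-6} = - \frac{1}{6}$)
$D = 219213$
$m{\left(g \right)} = 6 g + \frac{6 g}{- \frac{1}{6} + g}$ ($m{\left(g \right)} = \frac{6 \frac{g + g}{g - \frac{1}{6}} + 3 \cdot 4 g}{2} = \frac{6 \frac{2 g}{- \frac{1}{6} + g} + 12 g}{2} = \frac{\frac{12 g}{- \frac{1}{6} + g} + 12 g}{2} = \frac{12 g + \frac{12 g}{- \frac{1}{6} + g}}{2} = 6 g + \frac{6 g}{- \frac{1}{6} + g}$)
$\frac{D}{m{\left(-560 \right)}} = \frac{219213}{6 \left(-560\right) \frac{1}{-1 + 6 \left(-560\right)} \left(5 + 6 \left(-560\right)\right)} = \frac{219213}{6 \left(-560\right) \frac{1}{-1 - 3360} \left(5 - 3360\right)} = \frac{219213}{6 \left(-560\right) \frac{1}{-3361} \left(-3355\right)} = \frac{219213}{6 \left(-560\right) \left(- \frac{1}{3361}\right) \left(-3355\right)} = \frac{219213}{- \frac{11272800}{3361}} = 219213 \left(- \frac{3361}{11272800}\right) = - \frac{245591631}{3757600}$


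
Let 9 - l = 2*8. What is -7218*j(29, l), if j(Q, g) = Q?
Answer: -209322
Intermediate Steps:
l = -7 (l = 9 - 2*8 = 9 - 1*16 = 9 - 16 = -7)
-7218*j(29, l) = -7218*29 = -209322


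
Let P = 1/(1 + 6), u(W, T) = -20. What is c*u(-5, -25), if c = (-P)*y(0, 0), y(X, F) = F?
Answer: 0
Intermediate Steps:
P = 1/7 ≈ 0.14286
c = 0 (c = -1*1/7*0 = -1/7*0 = 0)
c*u(-5, -25) = 0*(-20) = 0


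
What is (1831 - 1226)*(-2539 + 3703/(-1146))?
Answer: -1762605185/1146 ≈ -1.5381e+6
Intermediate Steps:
(1831 - 1226)*(-2539 + 3703/(-1146)) = 605*(-2539 + 3703*(-1/1146)) = 605*(-2539 - 3703/1146) = 605*(-2913397/1146) = -1762605185/1146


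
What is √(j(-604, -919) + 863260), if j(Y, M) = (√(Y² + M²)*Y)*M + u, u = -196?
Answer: 2*√(215766 + 138769*√1209377) ≈ 24724.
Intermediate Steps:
j(Y, M) = -196 + M*Y*√(M² + Y²) (j(Y, M) = (√(Y² + M²)*Y)*M - 196 = (√(M² + Y²)*Y)*M - 196 = (Y*√(M² + Y²))*M - 196 = M*Y*√(M² + Y²) - 196 = -196 + M*Y*√(M² + Y²))
√(j(-604, -919) + 863260) = √((-196 - 919*(-604)*√((-919)² + (-604)²)) + 863260) = √((-196 - 919*(-604)*√(844561 + 364816)) + 863260) = √((-196 - 919*(-604)*√1209377) + 863260) = √((-196 + 555076*√1209377) + 863260) = √(863064 + 555076*√1209377)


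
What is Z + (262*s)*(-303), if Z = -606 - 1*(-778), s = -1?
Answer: 79558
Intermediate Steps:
Z = 172 (Z = -606 + 778 = 172)
Z + (262*s)*(-303) = 172 + (262*(-1))*(-303) = 172 - 262*(-303) = 172 + 79386 = 79558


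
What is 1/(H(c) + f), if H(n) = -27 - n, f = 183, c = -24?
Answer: 1/180 ≈ 0.0055556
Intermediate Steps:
1/(H(c) + f) = 1/((-27 - 1*(-24)) + 183) = 1/((-27 + 24) + 183) = 1/(-3 + 183) = 1/180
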